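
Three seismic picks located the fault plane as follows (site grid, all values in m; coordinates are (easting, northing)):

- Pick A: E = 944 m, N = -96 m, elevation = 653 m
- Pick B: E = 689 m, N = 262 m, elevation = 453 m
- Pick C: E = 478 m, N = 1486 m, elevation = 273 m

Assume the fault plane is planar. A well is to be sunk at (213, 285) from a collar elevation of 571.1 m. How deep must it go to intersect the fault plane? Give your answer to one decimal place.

Let the plane be z = a·E + b·N + c.
Pick B−Pick A: −255a + 358b = −200;  Pick C−Pick A: −466a + 1582b = −380.
Solving gives a = 0.762357, b = −0.015639.
Then c = 653 − a·944 − b·-96 = −68.17.
At (213, 285): z_contact = 162.38 − 4.46 − 68.17 = 89.76 m.
Depth below ground = 571.1 − 89.76 = 481.3 m.

481.3 m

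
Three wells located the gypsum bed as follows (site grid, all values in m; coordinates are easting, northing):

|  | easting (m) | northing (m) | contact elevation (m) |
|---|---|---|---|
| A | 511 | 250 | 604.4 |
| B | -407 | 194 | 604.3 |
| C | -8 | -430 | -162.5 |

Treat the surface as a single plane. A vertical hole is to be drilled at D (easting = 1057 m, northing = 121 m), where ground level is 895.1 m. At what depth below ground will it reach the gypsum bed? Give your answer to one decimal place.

482.6 m

Let the plane be z = a·easting + b·northing + c.
B−A: −918a − 56b = −0.1;  C−A: −519a − 680b = −766.9.
Solving gives a = −0.072043, b = 1.182780.
Then c = 604.4 − a·511 − b·250 = 345.52.
At (1057, 121): z_contact = −76.15 + 143.12 + 345.52 = 412.49 m.
Depth below ground = 895.1 − 412.49 = 482.6 m.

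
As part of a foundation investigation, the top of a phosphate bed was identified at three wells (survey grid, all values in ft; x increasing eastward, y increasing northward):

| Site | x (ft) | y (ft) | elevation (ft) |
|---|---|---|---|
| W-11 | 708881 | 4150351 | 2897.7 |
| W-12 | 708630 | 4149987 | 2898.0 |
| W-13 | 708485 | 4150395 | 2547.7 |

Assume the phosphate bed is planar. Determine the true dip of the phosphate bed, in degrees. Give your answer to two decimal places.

44.93°

Let the plane be z = a·x + b·y + c.
W-12−W-11: −251a − 364b = 0.3;  W-13−W-11: −396a + 44b = −350.
Solving gives a = 0.82085, b = −0.56685.
Gradient magnitude |∇z| = √(a² + b²) = √(0.67380 + 0.32132) = 0.99756.
True dip = arctan(0.99756) = 44.93°, dipping toward NW (azimuth ≈ 305°).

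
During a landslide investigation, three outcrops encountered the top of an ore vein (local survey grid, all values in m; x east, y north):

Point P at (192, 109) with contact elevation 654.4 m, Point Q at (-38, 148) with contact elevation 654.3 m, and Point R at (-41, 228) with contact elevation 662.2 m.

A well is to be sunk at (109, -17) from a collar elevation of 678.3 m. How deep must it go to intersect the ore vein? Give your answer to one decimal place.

Let the plane be z = a·x + b·y + c.
Point Q−Point P: −230a + 39b = −0.1;  Point R−Point P: −233a + 119b = 7.8.
Solving gives a = 0.01729, b = 0.09940.
Then c = 654.4 − a·192 − b·109 = 640.25.
At (109, -17): z_contact = 1.88 − 1.69 + 640.25 = 640.44 m.
Depth below ground = 678.3 − 640.44 = 37.9 m.

37.9 m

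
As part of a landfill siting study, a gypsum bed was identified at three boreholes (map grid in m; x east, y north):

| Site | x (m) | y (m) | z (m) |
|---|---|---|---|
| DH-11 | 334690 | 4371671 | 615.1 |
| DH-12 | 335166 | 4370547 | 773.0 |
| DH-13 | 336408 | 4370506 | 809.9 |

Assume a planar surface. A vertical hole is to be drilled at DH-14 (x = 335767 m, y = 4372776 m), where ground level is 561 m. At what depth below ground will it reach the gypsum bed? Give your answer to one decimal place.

Let the plane be z = a·x + b·y + c.
DH-12−DH-11: 476a − 1124b = 157.9;  DH-13−DH-11: 1718a − 1165b = 194.8.
Solving gives a = 0.025428190, b = −0.129711905.
Then c = 615.1 − a·334690 − b·4371671 = 559162.31.
At (335767, 4372776): z_contact = 8537.95 − 567201.11 + 559162.31 = 499.15 m.
Depth below ground = 561 − 499.15 = 61.8 m.

61.8 m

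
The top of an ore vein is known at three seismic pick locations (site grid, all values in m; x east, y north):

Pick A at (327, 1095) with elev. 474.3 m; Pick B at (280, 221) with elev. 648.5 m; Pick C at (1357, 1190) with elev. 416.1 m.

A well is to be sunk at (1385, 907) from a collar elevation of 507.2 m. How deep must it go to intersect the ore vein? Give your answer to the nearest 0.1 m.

Let the plane be z = a·x + b·y + c.
Pick B−Pick A: −47a − 874b = 174.2;  Pick C−Pick A: 1030a + 95b = −58.2.
Solving gives a = −0.038312, b = −0.197253.
Then c = 474.3 − a·327 − b·1095 = 702.82.
At (1385, 907): z_contact = −53.06 − 178.91 + 702.82 = 470.85 m.
Depth below ground = 507.2 − 470.85 = 36.4 m.

36.4 m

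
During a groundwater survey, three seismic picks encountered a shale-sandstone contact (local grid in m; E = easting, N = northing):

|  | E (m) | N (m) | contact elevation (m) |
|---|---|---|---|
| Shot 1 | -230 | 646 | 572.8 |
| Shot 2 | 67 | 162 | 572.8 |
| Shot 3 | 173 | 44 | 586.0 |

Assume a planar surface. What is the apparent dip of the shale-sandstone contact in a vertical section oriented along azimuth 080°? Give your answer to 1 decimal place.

Let the plane be z = a·E + b·N + c.
Shot 2−Shot 1: 297a − 484b = 0;  Shot 3−Shot 1: 403a − 602b = 13.2.
Solving gives a = 0.39296, b = 0.24114.
Unit vector along 080° is (sin 80°, cos 80°) = (0.9848, 0.1736).
Slope in that direction = a·(0.9848) + b·(0.1736) = 0.42887.
Apparent dip = arctan|0.42887| = 23.2° (true dip is 24.8°, so apparent ≤ true as expected).

23.2°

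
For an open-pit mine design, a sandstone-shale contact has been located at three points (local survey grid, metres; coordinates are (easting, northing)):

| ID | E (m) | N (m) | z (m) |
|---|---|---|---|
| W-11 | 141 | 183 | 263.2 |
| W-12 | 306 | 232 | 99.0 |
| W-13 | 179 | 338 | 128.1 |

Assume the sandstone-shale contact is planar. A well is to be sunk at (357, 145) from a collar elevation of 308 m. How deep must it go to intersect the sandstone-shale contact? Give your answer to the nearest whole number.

Two edge vectors: W-11→W-12 = (165, 49, -164.2), W-11→W-13 = (38, 155, -135.1).
Normal n = (W-11→W-12) × (W-11→W-13) = (18831.1, 16051.9, 23713).
So ∂z/∂E = −n_x/n_z = −0.79413 and ∂z/∂N = −n_y/n_z = −0.67692.
Intercept c from W-11: 263.2 + 111.97 + 123.88 = 499.05.
At (357, 145): z_contact = −283.5 − 98.2 + 499.05 = 117.4 m.
Depth below ground = 308 − 117.4 = 191 m.

191 m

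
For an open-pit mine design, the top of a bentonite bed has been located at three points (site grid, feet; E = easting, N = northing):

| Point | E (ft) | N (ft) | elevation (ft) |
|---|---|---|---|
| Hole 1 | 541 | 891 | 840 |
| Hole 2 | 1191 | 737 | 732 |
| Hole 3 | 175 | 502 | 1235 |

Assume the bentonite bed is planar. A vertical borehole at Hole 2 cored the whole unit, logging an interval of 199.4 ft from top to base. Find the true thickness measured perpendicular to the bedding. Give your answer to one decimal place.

Two edge vectors: Hole 1→Hole 2 = (650, -154, -108), Hole 1→Hole 3 = (-366, -389, 395).
Normal n = (Hole 1→Hole 2) × (Hole 1→Hole 3) = (-102842, -217222, -309214).
So ∂z/∂E = −n_x/n_z = −0.33259 and ∂z/∂N = −n_y/n_z = −0.70250.
|∇z| = √(a²+b²) = 0.77725, so dip δ = arctan(0.77725) = 37.86°.
True thickness = vertical thickness × cos δ = 199.4 × cos 37.86° = 157.4 ft.

157.4 ft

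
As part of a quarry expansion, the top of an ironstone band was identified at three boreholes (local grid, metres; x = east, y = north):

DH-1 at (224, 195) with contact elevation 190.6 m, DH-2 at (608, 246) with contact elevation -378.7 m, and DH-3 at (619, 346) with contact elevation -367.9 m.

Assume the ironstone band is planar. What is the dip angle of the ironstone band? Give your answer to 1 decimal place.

Let the plane be z = a·x + b·y + c.
DH-2−DH-1: 384a + 51b = −569.3;  DH-3−DH-1: 395a + 151b = −558.5.
Solving gives a = −1.51909, b = 0.27510.
Gradient magnitude |∇z| = √(a² + b²) = √(2.30763 + 0.07568) = 1.54380.
True dip = arctan(1.54380) = 57.1°, dipping toward E (azimuth ≈ 100°).

57.1°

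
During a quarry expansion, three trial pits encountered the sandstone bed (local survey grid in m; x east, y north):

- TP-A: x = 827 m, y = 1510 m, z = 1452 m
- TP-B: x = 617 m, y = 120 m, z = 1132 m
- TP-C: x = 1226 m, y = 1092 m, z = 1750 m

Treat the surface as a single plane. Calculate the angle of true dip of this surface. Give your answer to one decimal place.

40.7°

Let the plane be z = a·x + b·y + c.
TP-B−TP-A: −210a − 1390b = −320;  TP-C−TP-A: 399a − 418b = 298.
Solving gives a = 0.85303, b = 0.10134.
Gradient magnitude |∇z| = √(a² + b²) = √(0.72767 + 0.01027) = 0.85903.
True dip = arctan(0.85903) = 40.7°, dipping toward W (azimuth ≈ 263°).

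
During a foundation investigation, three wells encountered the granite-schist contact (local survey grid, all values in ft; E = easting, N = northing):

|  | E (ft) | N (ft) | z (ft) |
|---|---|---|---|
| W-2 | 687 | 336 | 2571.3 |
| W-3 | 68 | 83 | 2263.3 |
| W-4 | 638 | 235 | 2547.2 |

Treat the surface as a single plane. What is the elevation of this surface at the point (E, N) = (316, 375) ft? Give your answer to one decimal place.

2386.0 ft

Two edge vectors: W-2→W-3 = (-619, -253, -308), W-2→W-4 = (-49, -101, -24.1).
Normal n = (W-2→W-3) × (W-2→W-4) = (-25010.7, 174.1, 50122).
So ∂z/∂E = −n_x/n_z = 0.49900 and ∂z/∂N = −n_y/n_z = −0.00347.
Intercept c from W-2: 2571.3 − 342.81 + 1.17 = 2229.66.
At (316, 375): z = 157.7 − 1.3 + 2229.66 = 2386.0 ft.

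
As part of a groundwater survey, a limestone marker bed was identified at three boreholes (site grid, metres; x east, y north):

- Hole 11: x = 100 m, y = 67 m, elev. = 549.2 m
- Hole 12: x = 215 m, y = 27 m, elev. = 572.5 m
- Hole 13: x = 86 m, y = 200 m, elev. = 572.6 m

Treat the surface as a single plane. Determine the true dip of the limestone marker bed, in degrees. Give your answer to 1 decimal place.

Let the plane be z = a·x + b·y + c.
Hole 12−Hole 11: 115a − 40b = 23.3;  Hole 13−Hole 11: −14a + 133b = 23.4.
Solving gives a = 0.27383, b = 0.20476.
Gradient magnitude |∇z| = √(a² + b²) = √(0.07498 + 0.04193) = 0.34192.
True dip = arctan(0.34192) = 18.9°, dipping toward SW (azimuth ≈ 233°).

18.9°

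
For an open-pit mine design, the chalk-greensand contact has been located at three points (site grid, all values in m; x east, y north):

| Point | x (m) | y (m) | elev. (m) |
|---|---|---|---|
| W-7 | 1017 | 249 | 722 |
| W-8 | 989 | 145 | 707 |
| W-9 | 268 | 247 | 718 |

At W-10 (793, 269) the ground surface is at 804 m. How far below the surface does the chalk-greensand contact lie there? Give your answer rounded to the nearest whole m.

Two edge vectors: W-7→W-8 = (-28, -104, -15), W-7→W-9 = (-749, -2, -4).
Normal n = (W-7→W-8) × (W-7→W-9) = (386, 11123, -77840).
So ∂z/∂x = −n_x/n_z = 0.00496 and ∂z/∂y = −n_y/n_z = 0.14290.
Intercept c from W-7: 722 − 5.04 − 35.58 = 681.38.
At (793, 269): z_contact = 3.9 + 38.4 + 681.38 = 723.7 m.
Depth below ground = 804 − 723.7 = 80 m.

80 m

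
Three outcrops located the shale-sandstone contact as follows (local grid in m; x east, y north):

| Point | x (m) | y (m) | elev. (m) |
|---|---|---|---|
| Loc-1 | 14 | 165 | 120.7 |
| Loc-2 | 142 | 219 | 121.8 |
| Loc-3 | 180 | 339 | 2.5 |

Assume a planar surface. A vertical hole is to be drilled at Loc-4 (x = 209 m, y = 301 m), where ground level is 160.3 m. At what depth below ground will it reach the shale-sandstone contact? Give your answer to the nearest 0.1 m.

99.8 m

Let the plane be z = a·x + b·y + c.
Loc-2−Loc-1: 128a + 54b = 1.1;  Loc-3−Loc-1: 166a + 174b = −118.2.
Solving gives a = 0.49400, b = −1.15060.
Then c = 120.7 − a·14 − b·165 = 303.63.
At (209, 301): z_contact = 103.25 − 346.33 + 303.63 = 60.55 m.
Depth below ground = 160.3 − 60.55 = 99.8 m.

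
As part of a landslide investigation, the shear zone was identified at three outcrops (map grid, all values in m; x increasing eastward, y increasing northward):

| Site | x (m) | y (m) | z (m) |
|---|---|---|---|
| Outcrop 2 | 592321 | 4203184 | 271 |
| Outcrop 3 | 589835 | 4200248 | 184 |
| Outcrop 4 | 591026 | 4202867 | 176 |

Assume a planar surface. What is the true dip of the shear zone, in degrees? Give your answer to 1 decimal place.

Let the plane be z = a·x + b·y + c.
Outcrop 3−Outcrop 2: −2486a − 2936b = −87;  Outcrop 4−Outcrop 2: −1295a − 317b = −95.
Solving gives a = 0.08339, b = −0.04098.
Gradient magnitude |∇z| = √(a² + b²) = √(0.00695 + 0.00168) = 0.09291.
True dip = arctan(0.09291) = 5.3°, dipping toward WNW (azimuth ≈ 296°).

5.3°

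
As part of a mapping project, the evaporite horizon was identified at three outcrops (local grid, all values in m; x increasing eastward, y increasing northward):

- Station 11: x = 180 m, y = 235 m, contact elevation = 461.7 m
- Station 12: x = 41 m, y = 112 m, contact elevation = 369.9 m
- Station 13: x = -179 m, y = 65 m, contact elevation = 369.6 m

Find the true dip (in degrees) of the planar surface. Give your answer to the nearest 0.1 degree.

45.1°

Two edge vectors: Station 11→Station 12 = (-139, -123, -91.8), Station 11→Station 13 = (-359, -170, -92.1).
Normal n = (Station 11→Station 12) × (Station 11→Station 13) = (-4277.7, 20154.3, -20527).
So ∂z/∂x = −n_x/n_z = −0.20839 and ∂z/∂y = −n_y/n_z = 0.98184.
Gradient magnitude |∇z| = √(a² + b²) = √(0.04343 + 0.96402) = 1.00372.
True dip = arctan(1.00372) = 45.1°, dipping toward SSE (azimuth ≈ 168°).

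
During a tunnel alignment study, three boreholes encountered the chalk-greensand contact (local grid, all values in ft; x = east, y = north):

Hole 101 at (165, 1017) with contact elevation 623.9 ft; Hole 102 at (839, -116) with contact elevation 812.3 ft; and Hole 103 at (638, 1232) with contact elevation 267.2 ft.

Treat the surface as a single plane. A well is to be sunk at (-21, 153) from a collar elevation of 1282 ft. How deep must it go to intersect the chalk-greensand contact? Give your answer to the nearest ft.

Two edge vectors: Hole 101→Hole 102 = (674, -1133, 188.4), Hole 101→Hole 103 = (473, 215, -356.7).
Normal n = (Hole 101→Hole 102) × (Hole 101→Hole 103) = (363635.1, 329529, 680819).
So ∂z/∂x = −n_x/n_z = −0.53411 and ∂z/∂y = −n_y/n_z = −0.48402.
Intercept c from Hole 101: 623.9 + 88.13 + 492.25 = 1204.28.
At (-21, 153): z_contact = 11.2 − 74.1 + 1204.28 = 1141.4 ft.
Depth below ground = 1282 − 1141.4 = 141 ft.

141 ft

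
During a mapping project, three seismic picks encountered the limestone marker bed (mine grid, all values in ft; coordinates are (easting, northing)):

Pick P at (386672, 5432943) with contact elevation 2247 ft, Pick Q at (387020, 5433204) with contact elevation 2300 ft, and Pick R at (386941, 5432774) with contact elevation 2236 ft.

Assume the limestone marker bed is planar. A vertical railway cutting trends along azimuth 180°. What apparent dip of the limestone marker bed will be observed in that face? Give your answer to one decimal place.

Two edge vectors: Pick P→Pick Q = (348, 261, 53), Pick P→Pick R = (269, -169, -11).
Normal n = (Pick P→Pick Q) × (Pick P→Pick R) = (6086, 18085, -129021).
So ∂z/∂E = −n_x/n_z = 0.04717 and ∂z/∂N = −n_y/n_z = 0.14017.
Unit vector along 180° is (sin 180°, cos 180°) = (0.0000, -1.0000).
Slope in that direction = a·(0.0000) + b·(-1.0000) = −0.14017.
Apparent dip = arctan|0.14017| = 8.0° (true dip is 8.4°, so apparent ≤ true as expected).

8.0°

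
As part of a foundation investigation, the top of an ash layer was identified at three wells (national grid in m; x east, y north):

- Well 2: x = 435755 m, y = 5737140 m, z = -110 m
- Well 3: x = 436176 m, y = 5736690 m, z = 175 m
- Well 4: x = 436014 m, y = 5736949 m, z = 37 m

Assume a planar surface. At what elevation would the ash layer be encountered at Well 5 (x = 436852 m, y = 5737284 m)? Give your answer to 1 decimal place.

Let the plane be z = a·x + b·y + c.
Well 3−Well 2: 421a − 450b = 285;  Well 4−Well 2: 259a − 191b = 147.
Solving gives a = 0.324165029, b = −0.330058939.
Then c = -110 − a·435755 − b·5737140 = 1752227.81.
At (436852, 5737284): z = 141612.1 − 1893641.9 + 1752227.81 = 198.1 m.

198.1 m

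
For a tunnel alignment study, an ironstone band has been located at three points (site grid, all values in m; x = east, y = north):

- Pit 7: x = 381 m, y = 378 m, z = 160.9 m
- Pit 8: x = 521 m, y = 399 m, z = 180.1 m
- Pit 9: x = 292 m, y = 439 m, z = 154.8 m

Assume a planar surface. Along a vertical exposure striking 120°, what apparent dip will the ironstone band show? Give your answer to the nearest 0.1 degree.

Two edge vectors: Pit 7→Pit 8 = (140, 21, 19.2), Pit 7→Pit 9 = (-89, 61, -6.1).
Normal n = (Pit 7→Pit 8) × (Pit 7→Pit 9) = (-1299.3, -854.8, 10409).
So ∂z/∂x = −n_x/n_z = 0.12482 and ∂z/∂y = −n_y/n_z = 0.08212.
Unit vector along 120° is (sin 120°, cos 120°) = (0.8660, -0.5000).
Slope in that direction = a·(0.8660) + b·(-0.5000) = 0.06704.
Apparent dip = arctan|0.06704| = 3.8° (true dip is 8.5°, so apparent ≤ true as expected).

3.8°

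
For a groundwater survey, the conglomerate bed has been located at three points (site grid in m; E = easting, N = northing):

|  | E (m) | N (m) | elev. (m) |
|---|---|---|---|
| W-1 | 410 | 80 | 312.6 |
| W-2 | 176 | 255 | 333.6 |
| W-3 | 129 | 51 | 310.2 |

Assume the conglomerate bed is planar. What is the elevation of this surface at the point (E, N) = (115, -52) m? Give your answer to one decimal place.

Let the plane be z = a·E + b·N + c.
W-2−W-1: −234a + 175b = 21;  W-3−W-1: −281a − 29b = −2.4.
Solving gives a = −0.00338, b = 0.11548.
Then c = 312.6 − a·410 − b·80 = 304.75.
At (115, -52): z = −0.4 − 6.0 + 304.75 = 298.4 m.

298.4 m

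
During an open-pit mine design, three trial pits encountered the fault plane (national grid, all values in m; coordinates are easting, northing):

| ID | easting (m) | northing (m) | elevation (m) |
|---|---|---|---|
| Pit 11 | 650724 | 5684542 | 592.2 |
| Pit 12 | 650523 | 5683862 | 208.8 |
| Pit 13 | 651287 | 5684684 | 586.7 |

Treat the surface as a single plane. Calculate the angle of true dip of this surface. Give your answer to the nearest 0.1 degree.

32.4°

Let the plane be z = a·easting + b·northing + c.
Pit 12−Pit 11: −201a − 680b = −383.4;  Pit 13−Pit 11: 563a + 142b = −5.5.
Solving gives a = −0.16422, b = 0.61237.
Gradient magnitude |∇z| = √(a² + b²) = √(0.02697 + 0.37499) = 0.63400.
True dip = arctan(0.63400) = 32.4°, dipping toward SSE (azimuth ≈ 165°).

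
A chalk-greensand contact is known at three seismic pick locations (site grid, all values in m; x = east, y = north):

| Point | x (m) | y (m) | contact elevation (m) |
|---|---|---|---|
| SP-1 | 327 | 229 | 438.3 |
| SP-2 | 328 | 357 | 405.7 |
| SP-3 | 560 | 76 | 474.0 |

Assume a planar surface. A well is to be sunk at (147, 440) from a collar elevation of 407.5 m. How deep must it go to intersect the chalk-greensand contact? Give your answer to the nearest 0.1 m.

Let the plane be z = a·x + b·y + c.
SP-2−SP-1: 1a + 128b = −32.6;  SP-3−SP-1: 233a − 153b = 35.7.
Solving gives a = −0.01395, b = −0.25458.
Then c = 438.3 − a·327 − b·229 = 501.16.
At (147, 440): z_contact = −2.05 − 112.01 + 501.16 = 387.10 m.
Depth below ground = 407.5 − 387.10 = 20.4 m.

20.4 m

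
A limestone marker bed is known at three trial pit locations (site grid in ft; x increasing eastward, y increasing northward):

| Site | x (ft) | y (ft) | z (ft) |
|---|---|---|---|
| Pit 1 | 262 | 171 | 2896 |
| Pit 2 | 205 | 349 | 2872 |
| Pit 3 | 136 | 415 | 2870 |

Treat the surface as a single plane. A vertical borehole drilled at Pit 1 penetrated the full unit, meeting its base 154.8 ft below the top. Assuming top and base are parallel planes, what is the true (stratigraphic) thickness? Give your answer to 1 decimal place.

Two edge vectors: Pit 1→Pit 2 = (-57, 178, -24), Pit 1→Pit 3 = (-126, 244, -26).
Normal n = (Pit 1→Pit 2) × (Pit 1→Pit 3) = (1228, 1542, 8520).
So ∂z/∂x = −n_x/n_z = −0.14413 and ∂z/∂y = −n_y/n_z = −0.18099.
|∇z| = √(a²+b²) = 0.23137, so dip δ = arctan(0.23137) = 13.03°.
True thickness = vertical thickness × cos δ = 154.8 × cos 13.03° = 150.8 ft.

150.8 ft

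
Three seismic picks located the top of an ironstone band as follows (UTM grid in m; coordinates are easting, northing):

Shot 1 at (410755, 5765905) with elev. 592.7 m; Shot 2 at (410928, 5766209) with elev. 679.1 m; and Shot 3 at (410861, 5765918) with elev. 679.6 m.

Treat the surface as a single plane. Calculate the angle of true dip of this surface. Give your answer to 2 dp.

Let the plane be z = a·easting + b·northing + c.
Shot 2−Shot 1: 173a + 304b = 86.4;  Shot 3−Shot 1: 106a + 13b = 86.9.
Solving gives a = 0.84385, b = −0.19601.
Gradient magnitude |∇z| = √(a² + b²) = √(0.71208 + 0.03842) = 0.86631.
True dip = arctan(0.86631) = 40.90°, dipping toward WNW (azimuth ≈ 283°).

40.90°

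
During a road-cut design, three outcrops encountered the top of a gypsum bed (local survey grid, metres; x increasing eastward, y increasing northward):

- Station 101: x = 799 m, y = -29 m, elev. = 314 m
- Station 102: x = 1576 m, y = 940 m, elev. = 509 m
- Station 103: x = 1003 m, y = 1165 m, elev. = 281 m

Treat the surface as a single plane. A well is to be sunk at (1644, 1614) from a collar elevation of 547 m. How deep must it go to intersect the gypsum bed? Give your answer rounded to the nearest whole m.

74 m

Two edge vectors: Station 101→Station 102 = (777, 969, 195), Station 101→Station 103 = (204, 1194, -33).
Normal n = (Station 101→Station 102) × (Station 101→Station 103) = (-264807, 65421, 730062).
So ∂z/∂x = −n_x/n_z = 0.36272 and ∂z/∂y = −n_y/n_z = −0.08961.
Intercept c from Station 101: 314 − 289.81 − 2.60 = 21.59.
At (1644, 1614): z_contact = 596.3 − 144.6 + 21.59 = 473.3 m.
Depth below ground = 547 − 473.3 = 74 m.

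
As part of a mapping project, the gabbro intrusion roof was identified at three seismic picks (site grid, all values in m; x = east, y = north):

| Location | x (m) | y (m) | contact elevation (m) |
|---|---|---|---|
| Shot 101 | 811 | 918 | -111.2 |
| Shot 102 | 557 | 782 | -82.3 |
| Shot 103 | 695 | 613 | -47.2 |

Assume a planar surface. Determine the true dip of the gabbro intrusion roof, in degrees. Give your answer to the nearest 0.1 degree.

Two edge vectors: Shot 101→Shot 102 = (-254, -136, 28.9), Shot 101→Shot 103 = (-116, -305, 64).
Normal n = (Shot 101→Shot 102) × (Shot 101→Shot 103) = (110.5, 12903.6, 61694).
So ∂z/∂x = −n_x/n_z = −0.00179 and ∂z/∂y = −n_y/n_z = −0.20915.
Gradient magnitude |∇z| = √(a² + b²) = √(0.00000 + 0.04375) = 0.20916.
True dip = arctan(0.20916) = 11.8°, dipping toward N (azimuth ≈ 000°).

11.8°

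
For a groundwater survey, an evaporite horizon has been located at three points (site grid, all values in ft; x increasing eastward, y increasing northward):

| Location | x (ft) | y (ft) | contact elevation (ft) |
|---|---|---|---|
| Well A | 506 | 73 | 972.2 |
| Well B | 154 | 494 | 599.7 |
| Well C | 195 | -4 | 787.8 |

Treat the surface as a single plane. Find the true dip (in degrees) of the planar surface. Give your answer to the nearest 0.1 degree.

Two edge vectors: Well A→Well B = (-352, 421, -372.5), Well A→Well C = (-311, -77, -184.4).
Normal n = (Well A→Well B) × (Well A→Well C) = (-106314.9, 50938.7, 158035).
So ∂z/∂x = −n_x/n_z = 0.67273 and ∂z/∂y = −n_y/n_z = −0.32233.
Gradient magnitude |∇z| = √(a² + b²) = √(0.45257 + 0.10389) = 0.74596.
True dip = arctan(0.74596) = 36.7°, dipping toward WNW (azimuth ≈ 296°).

36.7°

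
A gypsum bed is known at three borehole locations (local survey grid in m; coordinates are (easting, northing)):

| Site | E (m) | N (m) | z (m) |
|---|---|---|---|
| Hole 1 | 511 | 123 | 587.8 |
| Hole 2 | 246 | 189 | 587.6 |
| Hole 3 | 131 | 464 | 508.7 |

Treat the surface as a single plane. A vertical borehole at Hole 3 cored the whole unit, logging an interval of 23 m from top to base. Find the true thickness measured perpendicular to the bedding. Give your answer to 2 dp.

Two edge vectors: Hole 1→Hole 2 = (-265, 66, -0.2), Hole 1→Hole 3 = (-380, 341, -79.1).
Normal n = (Hole 1→Hole 2) × (Hole 1→Hole 3) = (-5152.4, -20885.5, -65285).
So ∂z/∂E = −n_x/n_z = −0.07892 and ∂z/∂N = −n_y/n_z = −0.31991.
|∇z| = √(a²+b²) = 0.32950, so dip δ = arctan(0.32950) = 18.24°.
True thickness = vertical thickness × cos δ = 23 × cos 18.24° = 21.84 m.

21.84 m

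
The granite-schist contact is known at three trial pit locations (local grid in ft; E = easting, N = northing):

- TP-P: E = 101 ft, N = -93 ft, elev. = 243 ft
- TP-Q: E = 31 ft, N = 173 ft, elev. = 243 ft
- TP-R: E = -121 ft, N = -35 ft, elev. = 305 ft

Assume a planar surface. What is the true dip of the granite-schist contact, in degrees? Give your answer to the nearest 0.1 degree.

Two edge vectors: TP-P→TP-Q = (-70, 266, 0), TP-P→TP-R = (-222, 58, 62).
Normal n = (TP-P→TP-Q) × (TP-P→TP-R) = (16492, 4340, 54992).
So ∂z/∂E = −n_x/n_z = −0.29990 and ∂z/∂N = −n_y/n_z = −0.07892.
Gradient magnitude |∇z| = √(a² + b²) = √(0.08994 + 0.00623) = 0.31011.
True dip = arctan(0.31011) = 17.2°, dipping toward ENE (azimuth ≈ 075°).

17.2°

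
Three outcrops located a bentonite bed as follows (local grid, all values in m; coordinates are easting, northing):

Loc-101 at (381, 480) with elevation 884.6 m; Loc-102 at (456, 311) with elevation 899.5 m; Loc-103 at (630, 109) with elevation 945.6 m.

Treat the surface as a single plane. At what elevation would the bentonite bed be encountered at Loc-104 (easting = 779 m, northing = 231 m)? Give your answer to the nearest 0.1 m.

Let the plane be z = a·easting + b·northing + c.
Loc-102−Loc-101: 75a − 169b = 14.9;  Loc-103−Loc-101: 249a − 371b = 61.
Solving gives a = 0.33537, b = 0.06067.
Then c = 884.6 − a·381 − b·480 = 727.70.
At (779, 231): z = 261.3 + 14.0 + 727.70 = 1003.0 m.

1003.0 m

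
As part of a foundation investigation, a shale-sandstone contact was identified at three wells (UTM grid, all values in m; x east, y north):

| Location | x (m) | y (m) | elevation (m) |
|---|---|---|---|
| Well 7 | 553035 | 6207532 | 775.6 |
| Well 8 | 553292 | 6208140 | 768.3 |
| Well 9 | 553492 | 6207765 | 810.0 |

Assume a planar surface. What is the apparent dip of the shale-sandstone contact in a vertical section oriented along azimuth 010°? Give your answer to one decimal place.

2.1°

Two edge vectors: Well 7→Well 8 = (257, 608, -7.3), Well 7→Well 9 = (457, 233, 34.4).
Normal n = (Well 7→Well 8) × (Well 7→Well 9) = (22616.1, -12176.9, -217975).
So ∂z/∂x = −n_x/n_z = 0.10376 and ∂z/∂y = −n_y/n_z = −0.05586.
Unit vector along 010° is (sin 10°, cos 10°) = (0.1736, 0.9848).
Slope in that direction = a·(0.1736) + b·(0.9848) = −0.03700.
Apparent dip = arctan|0.03700| = 2.1° (true dip is 6.7°, so apparent ≤ true as expected).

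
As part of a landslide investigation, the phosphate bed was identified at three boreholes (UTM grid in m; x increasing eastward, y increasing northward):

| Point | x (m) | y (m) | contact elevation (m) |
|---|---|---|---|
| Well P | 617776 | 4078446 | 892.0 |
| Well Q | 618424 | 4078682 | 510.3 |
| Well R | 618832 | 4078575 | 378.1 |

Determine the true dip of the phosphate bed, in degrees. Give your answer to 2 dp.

Two edge vectors: Well P→Well Q = (648, 236, -381.7), Well P→Well R = (1056, 129, -513.9).
Normal n = (Well P→Well Q) × (Well P→Well R) = (-72041.1, -70068, -165624).
So ∂z/∂x = −n_x/n_z = −0.43497 and ∂z/∂y = −n_y/n_z = −0.42305.
Gradient magnitude |∇z| = √(a² + b²) = √(0.18920 + 0.17898) = 0.60677.
True dip = arctan(0.60677) = 31.25°, dipping toward NE (azimuth ≈ 046°).

31.25°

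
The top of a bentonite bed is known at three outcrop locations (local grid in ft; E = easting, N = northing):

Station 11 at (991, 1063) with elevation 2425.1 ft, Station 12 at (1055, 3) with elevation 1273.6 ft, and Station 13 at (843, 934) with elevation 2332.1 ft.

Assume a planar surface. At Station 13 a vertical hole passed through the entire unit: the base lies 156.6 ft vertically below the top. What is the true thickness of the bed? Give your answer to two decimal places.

Two edge vectors: Station 11→Station 12 = (64, -1060, -1151.5), Station 11→Station 13 = (-148, -129, -93).
Normal n = (Station 11→Station 12) × (Station 11→Station 13) = (-49963.5, 176374, -165136).
So ∂z/∂E = −n_x/n_z = −0.30256 and ∂z/∂N = −n_y/n_z = 1.06805.
|∇z| = √(a²+b²) = 1.11008, so dip δ = arctan(1.11008) = 47.99°.
True thickness = vertical thickness × cos δ = 156.6 × cos 47.99° = 104.81 ft.

104.81 ft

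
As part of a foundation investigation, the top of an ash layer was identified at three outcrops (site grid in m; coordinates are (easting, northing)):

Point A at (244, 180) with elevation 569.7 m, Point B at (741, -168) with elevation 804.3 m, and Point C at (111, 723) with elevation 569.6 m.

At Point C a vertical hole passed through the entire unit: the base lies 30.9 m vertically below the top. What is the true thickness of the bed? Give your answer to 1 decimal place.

Let the plane be z = a·E + b·N + c.
Point B−Point A: 497a − 348b = 234.6;  Point C−Point A: −133a + 543b = −0.1.
Solving gives a = 0.56959, b = 0.13933.
|∇z| = √(a²+b²) = 0.58638, so dip δ = arctan(0.58638) = 30.39°.
True thickness = vertical thickness × cos δ = 30.9 × cos 30.39° = 26.7 m.

26.7 m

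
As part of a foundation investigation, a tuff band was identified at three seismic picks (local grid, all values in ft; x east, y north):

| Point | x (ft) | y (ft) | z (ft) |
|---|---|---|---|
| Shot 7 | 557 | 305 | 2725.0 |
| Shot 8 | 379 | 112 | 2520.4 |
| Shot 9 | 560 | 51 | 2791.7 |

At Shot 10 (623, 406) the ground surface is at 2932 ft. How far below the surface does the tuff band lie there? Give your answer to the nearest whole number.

138 ft

Let the plane be z = a·x + b·y + c.
Shot 8−Shot 7: −178a − 193b = −204.6;  Shot 9−Shot 7: 3a − 254b = 66.7.
Solving gives a = 1.41603, b = −0.24587.
Then c = 2725 − a·557 − b·305 = 2011.26.
At (623, 406): z_contact = 882.2 − 99.8 + 2011.26 = 2793.6 ft.
Depth below ground = 2932 − 2793.6 = 138 ft.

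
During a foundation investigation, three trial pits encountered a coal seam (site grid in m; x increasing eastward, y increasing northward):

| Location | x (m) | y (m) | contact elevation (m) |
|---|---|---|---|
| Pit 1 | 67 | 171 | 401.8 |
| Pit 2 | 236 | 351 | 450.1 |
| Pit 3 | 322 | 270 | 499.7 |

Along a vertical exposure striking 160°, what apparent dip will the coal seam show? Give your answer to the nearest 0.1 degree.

Let the plane be z = a·x + b·y + c.
Pit 2−Pit 1: 169a + 180b = 48.3;  Pit 3−Pit 1: 255a + 99b = 97.9.
Solving gives a = 0.44020, b = −0.14497.
Unit vector along 160° is (sin 160°, cos 160°) = (0.3420, -0.9397).
Slope in that direction = a·(0.3420) + b·(-0.9397) = 0.28678.
Apparent dip = arctan|0.28678| = 16.0° (true dip is 24.9°, so apparent ≤ true as expected).

16.0°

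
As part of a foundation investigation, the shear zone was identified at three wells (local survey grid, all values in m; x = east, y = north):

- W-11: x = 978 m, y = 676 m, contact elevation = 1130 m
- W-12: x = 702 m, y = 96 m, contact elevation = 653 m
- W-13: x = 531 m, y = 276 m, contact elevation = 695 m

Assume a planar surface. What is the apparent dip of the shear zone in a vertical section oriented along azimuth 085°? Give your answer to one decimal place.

Two edge vectors: W-11→W-12 = (-276, -580, -477), W-11→W-13 = (-447, -400, -435).
Normal n = (W-11→W-12) × (W-11→W-13) = (61500, 93159, -148860).
So ∂z/∂x = −n_x/n_z = 0.41314 and ∂z/∂y = −n_y/n_z = 0.62582.
Unit vector along 085° is (sin 85°, cos 85°) = (0.9962, 0.0872).
Slope in that direction = a·(0.9962) + b·(0.0872) = 0.46611.
Apparent dip = arctan|0.46611| = 25.0° (true dip is 36.9°, so apparent ≤ true as expected).

25.0°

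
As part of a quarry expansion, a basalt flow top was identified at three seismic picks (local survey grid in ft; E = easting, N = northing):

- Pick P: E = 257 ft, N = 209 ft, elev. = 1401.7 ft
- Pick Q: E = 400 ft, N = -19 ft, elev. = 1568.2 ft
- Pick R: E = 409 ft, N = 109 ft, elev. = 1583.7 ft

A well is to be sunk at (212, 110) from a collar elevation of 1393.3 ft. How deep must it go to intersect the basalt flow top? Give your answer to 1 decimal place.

50.0 ft

Let the plane be z = a·E + b·N + c.
Pick Q−Pick P: 143a − 228b = 166.5;  Pick R−Pick P: 152a − 100b = 182.
Solving gives a = 1.22057, b = 0.03527.
Then c = 1401.7 − a·257 − b·209 = 1080.64.
At (212, 110): z_contact = 258.76 + 3.88 + 1080.64 = 1343.28 ft.
Depth below ground = 1393.3 − 1343.28 = 50.0 ft.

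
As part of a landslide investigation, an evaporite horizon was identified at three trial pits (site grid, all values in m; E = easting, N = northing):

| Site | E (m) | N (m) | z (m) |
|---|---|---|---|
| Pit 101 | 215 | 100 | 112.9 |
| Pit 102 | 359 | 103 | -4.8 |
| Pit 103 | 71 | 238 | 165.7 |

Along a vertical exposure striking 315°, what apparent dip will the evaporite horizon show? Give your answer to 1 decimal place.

13.8°

Two edge vectors: Pit 101→Pit 102 = (144, 3, -117.7), Pit 101→Pit 103 = (-144, 138, 52.8).
Normal n = (Pit 101→Pit 102) × (Pit 101→Pit 103) = (16401, 9345.6, 20304).
So ∂z/∂E = −n_x/n_z = −0.80777 and ∂z/∂N = −n_y/n_z = −0.46028.
Unit vector along 315° is (sin 315°, cos 315°) = (-0.7071, 0.7071).
Slope in that direction = a·(-0.7071) + b·(0.7071) = 0.24571.
Apparent dip = arctan|0.24571| = 13.8° (true dip is 42.9°, so apparent ≤ true as expected).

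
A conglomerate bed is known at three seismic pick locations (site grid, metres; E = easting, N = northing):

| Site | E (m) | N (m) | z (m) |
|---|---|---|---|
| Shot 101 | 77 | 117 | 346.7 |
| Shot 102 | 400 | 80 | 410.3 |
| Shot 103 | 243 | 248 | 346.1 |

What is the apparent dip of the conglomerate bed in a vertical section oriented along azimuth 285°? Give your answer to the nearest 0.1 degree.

Let the plane be z = a·E + b·N + c.
Shot 102−Shot 101: 323a − 37b = 63.6;  Shot 103−Shot 101: 166a + 131b = −0.6.
Solving gives a = 0.17149, b = −0.22188.
Unit vector along 285° is (sin 285°, cos 285°) = (-0.9659, 0.2588).
Slope in that direction = a·(-0.9659) + b·(0.2588) = −0.22307.
Apparent dip = arctan|0.22307| = 12.6° (true dip is 15.7°, so apparent ≤ true as expected).

12.6°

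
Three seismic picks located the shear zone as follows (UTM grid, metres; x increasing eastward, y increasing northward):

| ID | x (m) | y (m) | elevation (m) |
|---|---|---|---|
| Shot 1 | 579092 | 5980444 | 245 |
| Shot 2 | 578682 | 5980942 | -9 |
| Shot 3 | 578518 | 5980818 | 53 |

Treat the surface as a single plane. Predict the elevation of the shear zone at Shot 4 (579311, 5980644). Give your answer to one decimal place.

Two edge vectors: Shot 1→Shot 2 = (-410, 498, -254), Shot 1→Shot 3 = (-574, 374, -192).
Normal n = (Shot 1→Shot 2) × (Shot 1→Shot 3) = (-620, 67076, 132512).
So ∂z/∂x = −n_x/n_z = 0.004678822 and ∂z/∂y = −n_y/n_z = −0.506188119.
Intercept c from Shot 1: 245 − 2709.47 + 3027229.70 = 3024765.23.
At (579311, 5980644): z = 2710.5 − 3027330.9 + 3024765.23 = 144.8 m.

144.8 m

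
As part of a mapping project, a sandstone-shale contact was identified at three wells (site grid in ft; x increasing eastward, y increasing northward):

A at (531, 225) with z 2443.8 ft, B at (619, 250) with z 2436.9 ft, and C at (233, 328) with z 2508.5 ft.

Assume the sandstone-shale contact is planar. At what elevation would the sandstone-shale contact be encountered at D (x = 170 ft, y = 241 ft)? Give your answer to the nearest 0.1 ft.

Two edge vectors: A→B = (88, 25, -6.9), A→C = (-298, 103, 64.7).
Normal n = (A→B) × (A→C) = (2328.2, -3637.4, 16514).
So ∂z/∂x = −n_x/n_z = −0.14098 and ∂z/∂y = −n_y/n_z = 0.22026.
Intercept c from A: 2443.8 + 74.86 − 49.56 = 2469.10.
At (170, 241): z = −24.0 + 53.1 + 2469.10 = 2498.2 ft.

2498.2 ft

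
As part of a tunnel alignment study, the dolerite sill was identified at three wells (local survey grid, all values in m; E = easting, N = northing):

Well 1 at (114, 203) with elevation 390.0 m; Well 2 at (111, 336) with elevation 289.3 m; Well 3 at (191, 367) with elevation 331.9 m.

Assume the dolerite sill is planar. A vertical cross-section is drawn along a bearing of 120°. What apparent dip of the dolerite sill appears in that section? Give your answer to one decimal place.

47.2°

Two edge vectors: Well 1→Well 2 = (-3, 133, -100.7), Well 1→Well 3 = (77, 164, -58.1).
Normal n = (Well 1→Well 2) × (Well 1→Well 3) = (8787.5, -7928.2, -10733).
So ∂z/∂E = −n_x/n_z = 0.81874 and ∂z/∂N = −n_y/n_z = −0.73868.
Unit vector along 120° is (sin 120°, cos 120°) = (0.8660, -0.5000).
Slope in that direction = a·(0.8660) + b·(-0.5000) = 1.07838.
Apparent dip = arctan|1.07838| = 47.2° (true dip is 47.8°, so apparent ≤ true as expected).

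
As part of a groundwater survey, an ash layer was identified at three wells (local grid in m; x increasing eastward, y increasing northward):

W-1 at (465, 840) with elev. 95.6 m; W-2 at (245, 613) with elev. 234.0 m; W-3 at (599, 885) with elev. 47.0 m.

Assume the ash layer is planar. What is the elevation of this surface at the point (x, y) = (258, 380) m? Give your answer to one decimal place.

320.1 m

Two edge vectors: W-1→W-2 = (-220, -227, 138.4), W-1→W-3 = (134, 45, -48.6).
Normal n = (W-1→W-2) × (W-1→W-3) = (4804.2, 7853.6, 20518).
So ∂z/∂x = −n_x/n_z = −0.23415 and ∂z/∂y = −n_y/n_z = −0.38277.
Intercept c from W-1: 95.6 + 108.88 + 321.52 = 526.00.
At (258, 380): z = −60.4 − 145.5 + 526.00 = 320.1 m.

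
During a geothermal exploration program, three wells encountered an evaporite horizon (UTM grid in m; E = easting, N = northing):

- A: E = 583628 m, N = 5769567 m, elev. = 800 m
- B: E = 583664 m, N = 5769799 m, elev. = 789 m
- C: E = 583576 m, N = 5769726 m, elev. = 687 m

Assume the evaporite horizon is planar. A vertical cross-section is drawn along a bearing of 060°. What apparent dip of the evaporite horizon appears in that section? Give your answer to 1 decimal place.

Two edge vectors: A→B = (36, 232, -11), A→C = (-52, 159, -113).
Normal n = (A→B) × (A→C) = (-24467, 4640, 17788).
So ∂z/∂E = −n_x/n_z = 1.37548 and ∂z/∂N = −n_y/n_z = −0.26085.
Unit vector along 060° is (sin 60°, cos 60°) = (0.8660, 0.5000).
Slope in that direction = a·(0.8660) + b·(0.5000) = 1.06077.
Apparent dip = arctan|1.06077| = 46.7° (true dip is 54.5°, so apparent ≤ true as expected).

46.7°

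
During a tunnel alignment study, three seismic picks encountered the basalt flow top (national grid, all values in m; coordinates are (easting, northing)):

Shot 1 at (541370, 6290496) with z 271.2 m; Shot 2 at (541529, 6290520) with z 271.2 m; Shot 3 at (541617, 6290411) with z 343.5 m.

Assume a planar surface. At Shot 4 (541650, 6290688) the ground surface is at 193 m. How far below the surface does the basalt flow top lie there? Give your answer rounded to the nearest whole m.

Let the plane be z = a·E + b·N + c.
Shot 2−Shot 1: 159a + 24b = 0;  Shot 3−Shot 1: 247a − 85b = 72.3.
Solving gives a = 0.08924549, b = −0.59125135.
Then c = 271.2 − a·541370 − b·6290496 = 3671220.62.
At (541650, 6290688): z_contact = 48339.8 − 3719377.8 + 3671220.62 = 182.7 m.
Depth below ground = 193 − 182.7 = 10 m.

10 m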